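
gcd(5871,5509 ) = 1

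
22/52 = 11/26 = 0.42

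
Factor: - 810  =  - 2^1*3^4*5^1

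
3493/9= 3493/9 = 388.11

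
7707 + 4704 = 12411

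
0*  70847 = 0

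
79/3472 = 79/3472 = 0.02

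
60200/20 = 3010 = 3010.00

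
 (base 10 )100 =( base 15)6A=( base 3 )10201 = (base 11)91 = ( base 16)64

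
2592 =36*72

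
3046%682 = 318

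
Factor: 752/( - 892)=-2^2*47^1 * 223^( - 1 ) = -188/223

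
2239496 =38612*58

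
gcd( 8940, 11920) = 2980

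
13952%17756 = 13952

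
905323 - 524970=380353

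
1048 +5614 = 6662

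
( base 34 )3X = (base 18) 79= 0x87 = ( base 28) 4N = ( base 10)135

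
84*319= 26796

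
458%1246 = 458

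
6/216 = 1/36 = 0.03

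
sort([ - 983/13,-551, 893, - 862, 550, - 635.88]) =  [  -  862, - 635.88, - 551, - 983/13,550,893] 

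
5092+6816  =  11908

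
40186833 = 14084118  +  26102715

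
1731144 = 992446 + 738698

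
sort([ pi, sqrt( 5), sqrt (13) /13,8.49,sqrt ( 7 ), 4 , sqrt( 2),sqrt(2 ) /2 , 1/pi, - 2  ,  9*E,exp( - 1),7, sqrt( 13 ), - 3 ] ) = [ - 3, - 2,sqrt(13 ) /13, 1/pi,exp( - 1),sqrt( 2)/2, sqrt ( 2), sqrt(5), sqrt( 7),  pi , sqrt( 13) , 4, 7 , 8.49, 9 * E ] 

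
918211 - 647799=270412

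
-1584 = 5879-7463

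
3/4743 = 1/1581 = 0.00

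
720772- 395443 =325329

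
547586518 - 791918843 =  - 244332325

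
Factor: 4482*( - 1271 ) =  - 5696622 = - 2^1*3^3 * 31^1*41^1*83^1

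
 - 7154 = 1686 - 8840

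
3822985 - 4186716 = -363731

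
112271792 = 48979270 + 63292522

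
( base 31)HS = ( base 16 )22B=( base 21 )159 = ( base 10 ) 555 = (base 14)2B9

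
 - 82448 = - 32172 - 50276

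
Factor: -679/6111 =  - 1/9 = -3^(-2) 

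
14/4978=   7/2489 = 0.00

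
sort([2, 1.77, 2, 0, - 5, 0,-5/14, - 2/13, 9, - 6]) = [ - 6, - 5, - 5/14,-2/13 , 0,0,1.77 , 2 , 2 , 9 ]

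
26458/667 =39 + 445/667 =39.67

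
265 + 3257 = 3522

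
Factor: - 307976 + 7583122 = 2^1*3637573^1 = 7275146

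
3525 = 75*47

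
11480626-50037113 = -38556487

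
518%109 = 82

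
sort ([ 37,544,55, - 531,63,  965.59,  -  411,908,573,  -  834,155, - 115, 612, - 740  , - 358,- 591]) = [ - 834, - 740,-591, - 531, - 411 , - 358, - 115,37,55,63, 155,  544,  573, 612, 908,965.59]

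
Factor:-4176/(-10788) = 2^2*3^1*31^( -1) = 12/31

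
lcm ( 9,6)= 18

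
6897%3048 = 801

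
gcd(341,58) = 1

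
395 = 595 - 200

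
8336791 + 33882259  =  42219050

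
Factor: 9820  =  2^2*5^1 * 491^1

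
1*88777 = 88777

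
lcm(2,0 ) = 0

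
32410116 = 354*91554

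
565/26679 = 565/26679 =0.02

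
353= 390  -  37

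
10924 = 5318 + 5606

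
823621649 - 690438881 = 133182768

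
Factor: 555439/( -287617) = -11^( - 2 )*2377^ (  -  1)*555439^1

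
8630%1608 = 590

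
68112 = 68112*1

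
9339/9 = 1037  +  2/3  =  1037.67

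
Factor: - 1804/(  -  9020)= 5^(-1 )= 1/5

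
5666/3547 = 1 + 2119/3547= 1.60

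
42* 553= 23226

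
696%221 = 33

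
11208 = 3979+7229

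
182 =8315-8133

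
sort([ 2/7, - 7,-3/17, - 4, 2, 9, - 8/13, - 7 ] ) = [ - 7, - 7, - 4, - 8/13, - 3/17,2/7,2, 9]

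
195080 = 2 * 97540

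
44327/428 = 44327/428=103.57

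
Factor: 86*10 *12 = 10320 = 2^4*3^1 * 5^1*43^1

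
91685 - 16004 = 75681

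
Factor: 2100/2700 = 7/9 = 3^ ( -2 ) * 7^1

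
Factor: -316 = -2^2 * 79^1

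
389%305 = 84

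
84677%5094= 3173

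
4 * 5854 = 23416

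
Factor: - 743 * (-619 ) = 459917 =619^1 * 743^1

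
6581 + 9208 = 15789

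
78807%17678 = 8095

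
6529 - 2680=3849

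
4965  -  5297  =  -332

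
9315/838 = 11 + 97/838 = 11.12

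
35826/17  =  2107 + 7/17 = 2107.41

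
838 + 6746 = 7584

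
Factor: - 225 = -3^2*5^2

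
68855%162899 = 68855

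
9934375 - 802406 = 9131969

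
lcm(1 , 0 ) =0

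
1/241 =1/241 = 0.00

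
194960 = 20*9748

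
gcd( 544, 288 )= 32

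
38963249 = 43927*887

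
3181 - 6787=  -  3606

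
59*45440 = 2680960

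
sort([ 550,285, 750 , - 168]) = [ - 168, 285 , 550,750 ] 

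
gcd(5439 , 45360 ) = 21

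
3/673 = 3/673 = 0.00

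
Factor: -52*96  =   - 2^7 *3^1*13^1 = - 4992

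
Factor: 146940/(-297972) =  - 3^( - 2)*5^1*79^1*89^(  -  1 ) = -395/801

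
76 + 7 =83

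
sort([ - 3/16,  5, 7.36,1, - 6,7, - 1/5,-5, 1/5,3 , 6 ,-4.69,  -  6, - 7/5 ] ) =[-6, - 6,-5, - 4.69, - 7/5 , - 1/5,-3/16,1/5,1,  3,5,6,  7,7.36 ] 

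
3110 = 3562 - 452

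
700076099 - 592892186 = 107183913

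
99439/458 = 99439/458 =217.12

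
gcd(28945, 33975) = 5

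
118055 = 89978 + 28077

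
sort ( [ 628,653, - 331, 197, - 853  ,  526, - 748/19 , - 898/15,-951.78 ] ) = [ - 951.78, - 853, - 331,-898/15, - 748/19,197,526,628,653 ] 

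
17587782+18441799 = 36029581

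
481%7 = 5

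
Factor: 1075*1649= 1772675 =5^2*17^1*43^1*97^1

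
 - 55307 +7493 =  - 47814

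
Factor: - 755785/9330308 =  - 2^( - 2)*5^1*13^( - 1)*151157^1 * 179429^( - 1 ) 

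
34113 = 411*83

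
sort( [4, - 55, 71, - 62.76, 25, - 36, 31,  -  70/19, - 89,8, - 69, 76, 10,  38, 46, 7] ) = [ - 89, - 69, -62.76,-55, - 36, - 70/19,  4,7, 8, 10 , 25, 31,38, 46, 71, 76] 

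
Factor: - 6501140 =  - 2^2 * 5^1 *17^1*19121^1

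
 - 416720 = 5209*( - 80)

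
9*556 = 5004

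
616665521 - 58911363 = 557754158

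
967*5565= 5381355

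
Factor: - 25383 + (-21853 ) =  - 2^2 * 7^2*241^1 = - 47236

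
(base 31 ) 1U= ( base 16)3D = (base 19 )34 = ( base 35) 1q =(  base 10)61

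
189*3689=697221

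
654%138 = 102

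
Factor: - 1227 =-3^1*409^1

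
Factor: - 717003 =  - 3^2*7^1* 19^1*599^1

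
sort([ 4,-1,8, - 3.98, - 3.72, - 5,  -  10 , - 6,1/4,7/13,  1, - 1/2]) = [-10,-6 , - 5, - 3.98, - 3.72, - 1, - 1/2 , 1/4,7/13,1 , 4,8]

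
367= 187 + 180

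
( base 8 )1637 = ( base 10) 927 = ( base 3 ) 1021100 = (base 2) 1110011111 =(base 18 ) 2f9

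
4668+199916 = 204584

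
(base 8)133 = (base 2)1011011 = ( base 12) 77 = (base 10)91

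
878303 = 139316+738987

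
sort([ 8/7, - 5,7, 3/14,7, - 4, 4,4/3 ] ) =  [ - 5, - 4, 3/14,8/7, 4/3, 4,7,7] 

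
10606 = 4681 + 5925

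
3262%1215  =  832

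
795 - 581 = 214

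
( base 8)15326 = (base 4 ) 1223112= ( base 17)16d2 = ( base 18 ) 133C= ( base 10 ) 6870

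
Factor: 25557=3^1  *  7^1*1217^1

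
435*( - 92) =- 40020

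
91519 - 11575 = 79944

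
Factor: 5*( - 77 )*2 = -2^1*5^1*7^1 * 11^1 =- 770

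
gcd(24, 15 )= 3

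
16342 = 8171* 2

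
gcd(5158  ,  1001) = 1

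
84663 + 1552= 86215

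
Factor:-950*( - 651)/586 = 309225/293 = 3^1*5^2*7^1 * 19^1*31^1 * 293^( - 1 )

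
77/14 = 11/2 = 5.50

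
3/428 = 3/428 = 0.01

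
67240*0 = 0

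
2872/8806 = 1436/4403  =  0.33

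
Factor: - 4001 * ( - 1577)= 6309577=19^1*83^1 * 4001^1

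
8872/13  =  682 + 6/13 = 682.46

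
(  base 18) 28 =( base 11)40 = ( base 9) 48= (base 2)101100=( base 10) 44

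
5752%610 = 262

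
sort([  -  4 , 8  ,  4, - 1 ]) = [-4 , - 1, 4,8]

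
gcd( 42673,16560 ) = 1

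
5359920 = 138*38840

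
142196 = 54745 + 87451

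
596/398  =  1+99/199  =  1.50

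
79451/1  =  79451=79451.00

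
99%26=21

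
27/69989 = 27/69989 = 0.00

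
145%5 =0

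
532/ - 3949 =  - 1 + 3417/3949 = -  0.13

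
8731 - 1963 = 6768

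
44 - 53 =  - 9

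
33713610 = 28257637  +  5455973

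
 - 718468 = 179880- 898348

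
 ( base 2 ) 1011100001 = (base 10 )737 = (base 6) 3225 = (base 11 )610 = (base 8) 1341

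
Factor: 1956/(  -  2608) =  - 3/4 = -  2^( - 2)*3^1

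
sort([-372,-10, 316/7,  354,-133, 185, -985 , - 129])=[-985, - 372,-133, - 129, - 10,316/7 , 185, 354]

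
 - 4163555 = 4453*( - 935 ) 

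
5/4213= 5/4213=0.00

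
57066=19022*3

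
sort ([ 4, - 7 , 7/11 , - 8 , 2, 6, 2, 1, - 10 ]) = [ - 10, - 8, - 7  ,  7/11,1,  2 , 2,4,6]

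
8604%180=144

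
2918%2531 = 387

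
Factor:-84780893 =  - 1613^1*52561^1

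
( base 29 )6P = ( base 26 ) 7h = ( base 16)c7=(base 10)199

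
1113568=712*1564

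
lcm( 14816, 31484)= 251872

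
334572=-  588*(- 569)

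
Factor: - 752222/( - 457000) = 2^( - 2 )*  5^( - 3)*823^1 = 823/500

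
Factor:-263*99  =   - 26037 = - 3^2*11^1*263^1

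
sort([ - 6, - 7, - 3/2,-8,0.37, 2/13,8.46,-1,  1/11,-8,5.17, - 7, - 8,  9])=[ - 8,-8,-8, - 7, - 7,-6, - 3/2, -1,1/11, 2/13, 0.37,5.17,8.46,9 ]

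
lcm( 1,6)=6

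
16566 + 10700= 27266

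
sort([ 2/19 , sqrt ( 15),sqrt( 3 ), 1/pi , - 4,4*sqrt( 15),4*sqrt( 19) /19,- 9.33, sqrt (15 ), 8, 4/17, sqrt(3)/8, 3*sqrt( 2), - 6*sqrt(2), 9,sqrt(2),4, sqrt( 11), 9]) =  [ - 9.33,-6*sqrt( 2),-4,2/19,sqrt (3 ) /8, 4/17 , 1/pi, 4*sqrt( 19 ) /19,sqrt( 2),  sqrt( 3),sqrt( 11 ),sqrt( 15), sqrt( 15), 4,3*sqrt( 2) , 8, 9, 9, 4*sqrt( 15) ] 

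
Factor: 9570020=2^2*5^1 *97^1*4933^1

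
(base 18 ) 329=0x3f9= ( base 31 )11p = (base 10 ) 1017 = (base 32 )VP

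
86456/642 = 404/3 = 134.67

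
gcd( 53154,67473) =9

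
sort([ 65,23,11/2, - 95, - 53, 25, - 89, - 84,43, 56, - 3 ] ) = [ - 95, - 89, - 84, - 53, - 3, 11/2, 23,  25,  43, 56, 65]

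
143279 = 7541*19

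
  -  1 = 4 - 5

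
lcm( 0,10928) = 0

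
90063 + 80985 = 171048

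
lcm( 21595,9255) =64785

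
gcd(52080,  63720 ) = 120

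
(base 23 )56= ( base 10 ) 121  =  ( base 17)72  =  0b1111001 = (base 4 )1321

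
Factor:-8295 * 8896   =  -73792320  =  -2^6*3^1*5^1*7^1*79^1*139^1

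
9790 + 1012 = 10802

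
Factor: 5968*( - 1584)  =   - 9453312 = -2^8*3^2*11^1 * 373^1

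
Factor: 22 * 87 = 2^1*3^1* 11^1 * 29^1= 1914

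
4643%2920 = 1723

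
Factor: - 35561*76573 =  - 7^1*43^1 * 827^1*10939^1 = - 2723012453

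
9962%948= 482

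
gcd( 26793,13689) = 117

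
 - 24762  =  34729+  -  59491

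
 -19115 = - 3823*5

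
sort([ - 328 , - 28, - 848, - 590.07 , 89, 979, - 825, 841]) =[ - 848, - 825, - 590.07, - 328, -28,89, 841,979]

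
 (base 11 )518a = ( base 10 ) 6874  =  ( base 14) 2710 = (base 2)1101011011010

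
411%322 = 89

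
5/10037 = 5/10037 = 0.00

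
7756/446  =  3878/223=17.39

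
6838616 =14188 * 482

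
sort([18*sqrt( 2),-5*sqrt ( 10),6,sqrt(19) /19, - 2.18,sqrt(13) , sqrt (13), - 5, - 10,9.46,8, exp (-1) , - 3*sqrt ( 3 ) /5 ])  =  [  -  5*sqrt( 10), - 10, - 5, - 2.18, - 3*sqrt(3 )/5,sqrt ( 19 ) /19,exp( - 1 ),sqrt(13),  sqrt ( 13 ),6,8,9.46,18*sqrt(2) ]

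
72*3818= 274896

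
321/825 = 107/275= 0.39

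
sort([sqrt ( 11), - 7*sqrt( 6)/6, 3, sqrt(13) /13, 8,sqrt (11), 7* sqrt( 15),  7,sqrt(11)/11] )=[ - 7*sqrt (6)/6,  sqrt( 13) /13, sqrt ( 11)/11,  3, sqrt(11 ), sqrt (11), 7, 8,7*sqrt(15)]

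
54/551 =54/551= 0.10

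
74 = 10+64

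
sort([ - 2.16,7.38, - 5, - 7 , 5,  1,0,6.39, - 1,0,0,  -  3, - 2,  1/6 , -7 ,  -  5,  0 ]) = [ -7, - 7, - 5, - 5, - 3,- 2.16,  -  2,-1, 0,0,0,0,1/6, 1,5,  6.39,  7.38 ] 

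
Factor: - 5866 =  - 2^1*7^1*419^1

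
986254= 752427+233827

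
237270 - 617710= - 380440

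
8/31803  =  8/31803 = 0.00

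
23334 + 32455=55789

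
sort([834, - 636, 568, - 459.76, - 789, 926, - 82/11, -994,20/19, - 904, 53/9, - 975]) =[ - 994, - 975, - 904, - 789,- 636 , - 459.76,- 82/11, 20/19, 53/9,  568,  834, 926 ] 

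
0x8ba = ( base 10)2234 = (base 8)4272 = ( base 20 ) 5BE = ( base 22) 4DC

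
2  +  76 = 78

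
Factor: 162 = 2^1*3^4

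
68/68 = 1 = 1.00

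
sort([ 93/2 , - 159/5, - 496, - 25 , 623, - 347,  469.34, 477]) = [ - 496,-347, - 159/5, - 25, 93/2, 469.34, 477,  623 ] 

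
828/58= 414/29  =  14.28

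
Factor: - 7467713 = -11^1*678883^1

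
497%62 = 1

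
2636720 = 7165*368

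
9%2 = 1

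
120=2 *60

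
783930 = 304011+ 479919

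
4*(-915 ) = -3660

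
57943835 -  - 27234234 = 85178069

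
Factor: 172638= 2^1 * 3^3*23^1*139^1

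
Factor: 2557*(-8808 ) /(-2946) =3753676/491 =2^2*367^1* 491^( - 1 )*2557^1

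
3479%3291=188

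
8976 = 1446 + 7530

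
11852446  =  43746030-31893584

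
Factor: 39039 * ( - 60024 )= - 2^3*3^2*7^1 *11^1*13^2*41^1*61^1 = -2343276936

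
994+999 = 1993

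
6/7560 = 1/1260 = 0.00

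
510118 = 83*6146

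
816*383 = 312528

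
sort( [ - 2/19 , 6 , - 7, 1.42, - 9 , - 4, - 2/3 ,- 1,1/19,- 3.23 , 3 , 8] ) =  [ - 9, -7, - 4, - 3.23, - 1, - 2/3,  -  2/19, 1/19, 1.42,3,6 , 8]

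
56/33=56/33 = 1.70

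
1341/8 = 1341/8 = 167.62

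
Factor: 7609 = 7^1 * 1087^1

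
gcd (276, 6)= 6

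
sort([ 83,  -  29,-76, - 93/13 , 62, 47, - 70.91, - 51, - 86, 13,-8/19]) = [-86, - 76, - 70.91, - 51 , - 29,  -  93/13, - 8/19, 13,  47,  62, 83 ] 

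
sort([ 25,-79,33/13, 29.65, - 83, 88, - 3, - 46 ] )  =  [ - 83,  -  79 , - 46, - 3,  33/13,25,29.65, 88]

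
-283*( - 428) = 121124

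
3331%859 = 754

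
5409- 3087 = 2322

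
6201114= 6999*886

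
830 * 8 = 6640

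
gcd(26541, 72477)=9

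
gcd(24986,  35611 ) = 1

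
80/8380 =4/419 = 0.01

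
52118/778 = 66 + 385/389 = 66.99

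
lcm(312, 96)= 1248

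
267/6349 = 267/6349 =0.04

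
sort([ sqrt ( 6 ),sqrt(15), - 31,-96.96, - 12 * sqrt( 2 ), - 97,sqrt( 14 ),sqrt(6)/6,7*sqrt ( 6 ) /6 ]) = [ - 97,  -  96.96 , - 31,-12* sqrt( 2),sqrt(6 ) /6, sqrt ( 6), 7*sqrt ( 6)/6 , sqrt ( 14 ),sqrt(15 )]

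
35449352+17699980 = 53149332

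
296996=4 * 74249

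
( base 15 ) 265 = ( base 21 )14K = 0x221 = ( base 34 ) G1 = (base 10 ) 545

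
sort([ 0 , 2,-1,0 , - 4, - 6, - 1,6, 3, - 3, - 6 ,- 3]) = [ - 6, -6,-4, - 3,-3,  -  1,-1,0, 0, 2, 3,  6]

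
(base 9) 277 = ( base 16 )e8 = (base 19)C4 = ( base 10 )232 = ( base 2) 11101000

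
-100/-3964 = 25/991=0.03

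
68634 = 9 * 7626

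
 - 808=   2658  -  3466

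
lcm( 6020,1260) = 54180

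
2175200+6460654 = 8635854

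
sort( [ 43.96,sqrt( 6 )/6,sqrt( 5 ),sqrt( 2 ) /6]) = [sqrt( 2 )/6,  sqrt(6)/6,  sqrt( 5),43.96]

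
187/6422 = 187/6422=0.03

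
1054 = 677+377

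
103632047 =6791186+96840861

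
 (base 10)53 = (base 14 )3b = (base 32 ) 1L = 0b110101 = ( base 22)29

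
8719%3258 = 2203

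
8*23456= 187648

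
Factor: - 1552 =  - 2^4 *97^1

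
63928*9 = 575352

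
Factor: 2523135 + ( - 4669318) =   -  13^1 * 19^1*8689^1 = - 2146183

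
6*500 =3000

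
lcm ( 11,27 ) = 297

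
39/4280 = 39/4280 = 0.01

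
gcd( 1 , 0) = 1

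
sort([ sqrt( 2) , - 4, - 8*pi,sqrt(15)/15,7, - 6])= [- 8*pi, - 6, - 4,sqrt (15 )/15,sqrt ( 2), 7]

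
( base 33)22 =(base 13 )53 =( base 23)2M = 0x44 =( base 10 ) 68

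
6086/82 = 74  +  9/41=74.22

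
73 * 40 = 2920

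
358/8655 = 358/8655 = 0.04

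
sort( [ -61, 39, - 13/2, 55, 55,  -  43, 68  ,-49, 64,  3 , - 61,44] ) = [ - 61, - 61,-49,-43, - 13/2,  3, 39, 44, 55, 55, 64, 68 ] 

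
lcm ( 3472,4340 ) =17360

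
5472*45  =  246240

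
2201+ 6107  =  8308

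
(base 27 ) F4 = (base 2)110011001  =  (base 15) 1c4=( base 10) 409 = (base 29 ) e3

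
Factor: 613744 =2^4*89^1*431^1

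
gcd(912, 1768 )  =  8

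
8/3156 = 2/789= 0.00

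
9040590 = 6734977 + 2305613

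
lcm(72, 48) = 144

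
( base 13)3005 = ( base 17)15E0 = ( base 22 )DDI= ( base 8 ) 14704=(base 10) 6596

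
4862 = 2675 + 2187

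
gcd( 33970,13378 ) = 2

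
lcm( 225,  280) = 12600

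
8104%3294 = 1516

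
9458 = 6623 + 2835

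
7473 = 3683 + 3790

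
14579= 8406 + 6173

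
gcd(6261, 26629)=1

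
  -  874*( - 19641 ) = 17166234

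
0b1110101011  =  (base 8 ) 1653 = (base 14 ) 4b1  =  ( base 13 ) 573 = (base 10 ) 939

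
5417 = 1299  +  4118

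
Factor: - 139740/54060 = -137/53 = - 53^ ( - 1)*137^1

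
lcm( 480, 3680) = 11040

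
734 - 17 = 717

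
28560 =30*952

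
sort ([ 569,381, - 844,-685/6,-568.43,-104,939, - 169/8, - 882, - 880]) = [ - 882,- 880 , - 844 , - 568.43, - 685/6, - 104, - 169/8 , 381,569,939]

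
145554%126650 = 18904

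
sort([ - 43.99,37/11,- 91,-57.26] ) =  [ - 91, - 57.26, - 43.99,37/11 ] 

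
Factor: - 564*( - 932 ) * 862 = 2^5*3^1*47^1*233^1*431^1 = 453108576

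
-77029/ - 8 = 77029/8 = 9628.62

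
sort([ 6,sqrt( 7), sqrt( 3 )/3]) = [sqrt( 3)/3,sqrt (7), 6]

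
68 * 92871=6315228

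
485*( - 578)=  - 280330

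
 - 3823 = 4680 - 8503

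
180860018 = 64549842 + 116310176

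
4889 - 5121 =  - 232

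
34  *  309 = 10506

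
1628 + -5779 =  - 4151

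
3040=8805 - 5765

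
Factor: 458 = 2^1 * 229^1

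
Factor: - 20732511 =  - 3^1* 41^1*73^1*2309^1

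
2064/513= 688/171 = 4.02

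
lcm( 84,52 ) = 1092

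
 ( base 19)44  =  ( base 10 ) 80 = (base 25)35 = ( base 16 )50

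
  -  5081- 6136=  - 11217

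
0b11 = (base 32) 3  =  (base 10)3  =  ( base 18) 3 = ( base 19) 3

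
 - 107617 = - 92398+-15219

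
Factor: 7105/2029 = 5^1 *7^2*29^1 * 2029^(-1 )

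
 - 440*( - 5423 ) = 2386120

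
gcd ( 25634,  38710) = 14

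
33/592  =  33/592 = 0.06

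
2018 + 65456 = 67474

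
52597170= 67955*774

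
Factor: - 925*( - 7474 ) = 6913450=2^1*5^2 * 37^2*101^1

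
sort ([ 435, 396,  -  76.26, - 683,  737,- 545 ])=[ - 683, - 545, - 76.26 , 396, 435 , 737 ]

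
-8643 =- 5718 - 2925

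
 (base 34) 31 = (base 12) 87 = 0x67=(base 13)7c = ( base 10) 103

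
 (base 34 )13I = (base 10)1276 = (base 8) 2374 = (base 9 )1667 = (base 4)103330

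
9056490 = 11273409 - 2216919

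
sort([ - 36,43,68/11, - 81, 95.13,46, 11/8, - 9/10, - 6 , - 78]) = [ - 81, - 78, - 36, - 6, - 9/10, 11/8, 68/11 , 43, 46, 95.13 ]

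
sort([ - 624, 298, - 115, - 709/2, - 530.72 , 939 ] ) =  [ - 624, - 530.72,-709/2, - 115, 298,  939 ] 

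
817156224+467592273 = 1284748497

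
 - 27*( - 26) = 702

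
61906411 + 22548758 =84455169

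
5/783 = 5/783=0.01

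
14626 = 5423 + 9203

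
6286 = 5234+1052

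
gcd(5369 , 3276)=91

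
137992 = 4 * 34498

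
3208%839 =691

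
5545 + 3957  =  9502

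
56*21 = 1176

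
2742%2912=2742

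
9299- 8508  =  791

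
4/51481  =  4/51481 = 0.00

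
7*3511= 24577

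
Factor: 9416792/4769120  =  2^( - 2) * 5^(-1 )*7^1*11^1*41^( - 1)* 727^( - 1 )*15287^1=1177099/596140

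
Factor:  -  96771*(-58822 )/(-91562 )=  - 2846131881/45781 = - 3^1 * 17^(  -  1)*2693^( - 1)*29411^1*32257^1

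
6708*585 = 3924180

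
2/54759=2/54759 = 0.00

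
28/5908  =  1/211 = 0.00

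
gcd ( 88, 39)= 1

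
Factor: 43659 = 3^4*7^2*11^1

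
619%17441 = 619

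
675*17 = 11475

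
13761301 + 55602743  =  69364044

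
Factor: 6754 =2^1 *11^1*307^1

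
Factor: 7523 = 7523^1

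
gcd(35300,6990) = 10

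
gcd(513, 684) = 171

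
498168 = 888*561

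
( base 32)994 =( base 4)2110210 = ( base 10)9508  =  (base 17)1ff5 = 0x2524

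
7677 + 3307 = 10984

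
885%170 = 35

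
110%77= 33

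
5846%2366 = 1114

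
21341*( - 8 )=-170728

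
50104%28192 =21912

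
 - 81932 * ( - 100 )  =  8193200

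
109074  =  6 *18179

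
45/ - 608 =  - 1+563/608 = - 0.07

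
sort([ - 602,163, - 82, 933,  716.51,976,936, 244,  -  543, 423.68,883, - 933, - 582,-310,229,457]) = [-933, - 602, - 582, -543, - 310, - 82,163, 229, 244, 423.68, 457,716.51, 883 , 933, 936,976] 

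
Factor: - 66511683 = - 3^2*7^1*1055741^1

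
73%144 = 73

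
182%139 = 43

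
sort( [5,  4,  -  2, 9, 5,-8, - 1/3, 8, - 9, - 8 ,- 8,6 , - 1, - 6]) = [ - 9, - 8, - 8, - 8, - 6, -2, - 1, - 1/3,4, 5, 5, 6, 8,9]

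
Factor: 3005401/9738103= 7^1*19^1*59^1*383^1*9738103^(  -  1) 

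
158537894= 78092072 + 80445822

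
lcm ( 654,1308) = 1308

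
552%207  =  138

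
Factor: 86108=2^2* 11^1*19^1* 103^1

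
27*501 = 13527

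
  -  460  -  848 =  - 1308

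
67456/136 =496 = 496.00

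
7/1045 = 7/1045  =  0.01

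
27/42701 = 27/42701 = 0.00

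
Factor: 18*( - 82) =  -  1476 = - 2^2*3^2*41^1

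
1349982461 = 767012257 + 582970204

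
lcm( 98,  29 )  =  2842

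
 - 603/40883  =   - 603/40883 = -0.01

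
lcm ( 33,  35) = 1155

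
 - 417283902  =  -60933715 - 356350187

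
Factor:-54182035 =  -5^1*10836407^1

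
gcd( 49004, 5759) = 1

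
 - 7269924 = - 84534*86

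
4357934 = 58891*74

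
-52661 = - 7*7523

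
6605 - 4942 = 1663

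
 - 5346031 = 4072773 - 9418804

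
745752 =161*4632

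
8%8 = 0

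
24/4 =6  =  6.00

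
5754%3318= 2436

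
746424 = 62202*12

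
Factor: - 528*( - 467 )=246576 = 2^4*3^1*11^1*467^1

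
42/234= 7/39 = 0.18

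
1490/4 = 745/2 = 372.50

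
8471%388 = 323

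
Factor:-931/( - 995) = 5^ ( - 1)*7^2 *19^1*199^ ( - 1)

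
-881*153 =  - 134793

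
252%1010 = 252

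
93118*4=372472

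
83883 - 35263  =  48620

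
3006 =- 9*( - 334)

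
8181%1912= 533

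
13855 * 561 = 7772655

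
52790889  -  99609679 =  - 46818790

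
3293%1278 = 737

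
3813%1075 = 588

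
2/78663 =2/78663 = 0.00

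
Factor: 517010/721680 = 533/744  =  2^ ( - 3)*3^( - 1) * 13^1*31^( - 1)*41^1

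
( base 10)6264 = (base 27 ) 8G0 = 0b1100001111000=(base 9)8530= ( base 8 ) 14170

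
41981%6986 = 65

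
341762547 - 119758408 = 222004139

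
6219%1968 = 315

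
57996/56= 1035 + 9/14 = 1035.64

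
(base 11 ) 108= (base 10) 129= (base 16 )81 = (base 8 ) 201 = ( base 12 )A9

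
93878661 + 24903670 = 118782331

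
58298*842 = 49086916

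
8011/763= 8011/763  =  10.50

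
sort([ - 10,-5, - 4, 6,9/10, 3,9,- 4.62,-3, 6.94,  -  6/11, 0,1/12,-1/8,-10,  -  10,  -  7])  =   [-10,-10, - 10,-7,-5, - 4.62, - 4, - 3, -6/11, - 1/8, 0, 1/12,9/10,3, 6, 6.94, 9] 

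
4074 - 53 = 4021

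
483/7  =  69 = 69.00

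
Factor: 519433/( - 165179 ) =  - 7^( - 2)*3371^( - 1)*519433^1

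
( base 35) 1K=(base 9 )61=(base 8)67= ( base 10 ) 55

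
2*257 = 514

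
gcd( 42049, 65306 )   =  1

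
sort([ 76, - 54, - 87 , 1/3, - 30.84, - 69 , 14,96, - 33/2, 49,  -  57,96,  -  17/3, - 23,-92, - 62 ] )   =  [-92, -87, - 69, - 62, - 57, - 54, - 30.84, - 23, - 33/2, - 17/3, 1/3, 14,  49 , 76,96,96]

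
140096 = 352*398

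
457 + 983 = 1440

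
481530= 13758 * 35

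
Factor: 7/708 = 2^( - 2 ) *3^( - 1 )*7^1*59^( - 1)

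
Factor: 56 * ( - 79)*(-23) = 2^3 *7^1*23^1*79^1 = 101752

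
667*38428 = 25631476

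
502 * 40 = 20080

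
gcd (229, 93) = 1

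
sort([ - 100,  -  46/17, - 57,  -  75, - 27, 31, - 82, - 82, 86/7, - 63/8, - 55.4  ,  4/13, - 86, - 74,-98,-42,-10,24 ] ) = [ - 100, - 98, - 86, - 82, - 82, - 75, - 74, - 57, - 55.4,-42, - 27, - 10, - 63/8, - 46/17, 4/13, 86/7, 24, 31] 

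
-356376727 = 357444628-713821355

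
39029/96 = 406 + 53/96 = 406.55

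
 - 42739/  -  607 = 42739/607  =  70.41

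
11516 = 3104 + 8412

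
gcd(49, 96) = 1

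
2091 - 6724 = - 4633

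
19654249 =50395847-30741598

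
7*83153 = 582071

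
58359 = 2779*21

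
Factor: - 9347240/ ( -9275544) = 1168405/1159443 = 3^(  -  2)*5^1*7^2*19^1*47^( - 1) * 251^1*2741^(-1) 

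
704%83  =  40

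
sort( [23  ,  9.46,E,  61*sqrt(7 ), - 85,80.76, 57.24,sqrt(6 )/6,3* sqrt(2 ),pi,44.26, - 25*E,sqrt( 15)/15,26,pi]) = [-85, - 25*E,sqrt(15 )/15,sqrt(6)/6,E, pi  ,  pi,3*sqrt(2) , 9.46,23,26, 44.26, 57.24  ,  80.76,61*sqrt(7 )] 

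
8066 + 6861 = 14927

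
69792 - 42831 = 26961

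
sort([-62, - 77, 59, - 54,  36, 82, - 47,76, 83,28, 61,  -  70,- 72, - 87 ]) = [-87,-77, - 72, - 70,-62, - 54,-47, 28, 36, 59, 61, 76,82, 83 ] 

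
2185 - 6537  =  -4352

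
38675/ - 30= - 1290 + 5/6 = - 1289.17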